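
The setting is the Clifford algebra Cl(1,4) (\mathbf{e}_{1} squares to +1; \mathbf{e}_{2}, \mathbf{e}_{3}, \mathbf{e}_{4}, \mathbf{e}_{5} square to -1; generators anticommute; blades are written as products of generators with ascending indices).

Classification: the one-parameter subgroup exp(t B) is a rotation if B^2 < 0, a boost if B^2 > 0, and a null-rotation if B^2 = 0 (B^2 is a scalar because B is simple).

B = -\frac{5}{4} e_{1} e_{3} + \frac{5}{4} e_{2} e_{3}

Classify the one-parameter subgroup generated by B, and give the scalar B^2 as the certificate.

B^2 term by term: the squares give (-\frac{5}{4})^2*(e_{1} e_{3})^2 + (\frac{5}{4})^2*(e_{2} e_{3})^2 = \frac{25}{16}*(+1) + \frac{25}{16}*(-1) = 0 (each basis 2-blade squares to minus the product of its generators' squares); cross terms between blades sharing an index anticommute and cancel. So B^2 = 0.
Answer: null-rotation, certificate B^2 = 0. Check the certificate: B^2 = 0, and that sign is decisive whatever form B takes.


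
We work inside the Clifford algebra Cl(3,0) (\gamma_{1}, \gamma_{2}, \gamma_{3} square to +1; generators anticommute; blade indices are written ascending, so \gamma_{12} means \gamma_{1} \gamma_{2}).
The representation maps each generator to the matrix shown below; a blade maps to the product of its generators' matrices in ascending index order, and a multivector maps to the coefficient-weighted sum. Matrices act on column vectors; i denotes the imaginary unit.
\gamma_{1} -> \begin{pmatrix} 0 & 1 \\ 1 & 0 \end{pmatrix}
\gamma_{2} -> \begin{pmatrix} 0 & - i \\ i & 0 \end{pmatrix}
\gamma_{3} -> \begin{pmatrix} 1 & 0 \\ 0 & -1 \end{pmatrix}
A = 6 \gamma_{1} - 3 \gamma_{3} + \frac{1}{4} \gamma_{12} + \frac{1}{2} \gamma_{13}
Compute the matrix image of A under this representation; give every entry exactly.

Bivector images (products of the table entries): rho(\gamma_{12}) = rho(\gamma_{1})rho(\gamma_{2}) = \begin{pmatrix} i & 0 \\ 0 & - i \end{pmatrix}; rho(\gamma_{13}) = rho(\gamma_{1})rho(\gamma_{3}) = \begin{pmatrix} 0 & -1 \\ 1 & 0 \end{pmatrix}.
M = (6)*rho(\gamma_{1}) + (-3)*rho(\gamma_{3}) + (\frac{1}{4})*rho(\gamma_{12}) + (\frac{1}{2})*rho(\gamma_{13}), summed entrywise:
Answer: \begin{pmatrix} -3 + \frac{i}{4} & \frac{11}{2} \\ \frac{13}{2} & 3 - \frac{i}{4} \end{pmatrix}


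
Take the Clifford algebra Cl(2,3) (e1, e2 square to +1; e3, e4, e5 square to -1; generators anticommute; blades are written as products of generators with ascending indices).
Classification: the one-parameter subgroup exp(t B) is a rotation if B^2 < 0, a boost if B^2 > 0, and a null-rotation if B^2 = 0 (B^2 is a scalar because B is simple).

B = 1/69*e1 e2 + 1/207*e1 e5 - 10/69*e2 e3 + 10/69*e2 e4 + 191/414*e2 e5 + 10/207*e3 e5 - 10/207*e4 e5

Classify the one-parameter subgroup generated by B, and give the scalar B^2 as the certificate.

B^2 term by term: the squares give (1/69)^2*(e1 e2)^2 + (1/207)^2*(e1 e5)^2 + (-10/69)^2*(e2 e3)^2 + (10/69)^2*(e2 e4)^2 + (191/414)^2*(e2 e5)^2 + (10/207)^2*(e3 e5)^2 + (-10/207)^2*(e4 e5)^2 = 1/4761*(-1) + 1/42849*(+1) + 100/4761*(+1) + 100/4761*(+1) + 36481/171396*(+1) + 100/42849*(-1) + 100/42849*(-1) = 1/4 (each basis 2-blade squares to minus the product of its generators' squares); cross terms between blades sharing an index anticommute and cancel; the commuting (index-disjoint) pairs give grade-4 terms 2*c*c'*(blade product), which cancel blade by blade — e1 e2 e3 e5: 20/14283 - 20/14283 = 0; e1 e2 e4 e5: -20/14283 + 20/14283 = 0; e2 e3 e4 e5: 200/14283 - 200/14283 = 0 — confirming B is simple. So B^2 = 1/4.
Answer: boost, certificate B^2 = 1/4. No conjugation can change B^2 = 1/4; the sign gives the class.


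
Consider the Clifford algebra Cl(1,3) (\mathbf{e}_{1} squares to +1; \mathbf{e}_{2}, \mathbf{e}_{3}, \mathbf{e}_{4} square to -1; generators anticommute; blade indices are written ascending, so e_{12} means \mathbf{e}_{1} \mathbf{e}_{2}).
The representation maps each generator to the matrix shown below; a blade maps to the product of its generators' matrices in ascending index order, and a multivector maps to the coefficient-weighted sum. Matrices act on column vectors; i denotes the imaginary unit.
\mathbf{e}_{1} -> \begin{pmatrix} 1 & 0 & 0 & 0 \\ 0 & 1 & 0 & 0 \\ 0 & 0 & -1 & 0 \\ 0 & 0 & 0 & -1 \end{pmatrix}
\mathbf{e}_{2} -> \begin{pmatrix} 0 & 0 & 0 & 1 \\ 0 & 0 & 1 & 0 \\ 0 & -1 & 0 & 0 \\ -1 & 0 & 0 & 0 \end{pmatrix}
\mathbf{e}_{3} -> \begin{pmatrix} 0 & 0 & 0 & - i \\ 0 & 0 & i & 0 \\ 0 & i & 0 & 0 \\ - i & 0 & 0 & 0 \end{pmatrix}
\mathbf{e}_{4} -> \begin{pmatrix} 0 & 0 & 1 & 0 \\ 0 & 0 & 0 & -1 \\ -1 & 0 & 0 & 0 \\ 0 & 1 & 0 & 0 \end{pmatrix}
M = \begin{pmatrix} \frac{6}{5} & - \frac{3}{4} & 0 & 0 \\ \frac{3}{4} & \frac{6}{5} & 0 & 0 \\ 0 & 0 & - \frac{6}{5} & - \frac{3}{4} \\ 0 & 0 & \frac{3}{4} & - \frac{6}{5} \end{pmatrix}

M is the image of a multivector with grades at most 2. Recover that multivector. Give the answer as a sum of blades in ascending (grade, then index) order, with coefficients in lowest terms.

Method: the blade images are trace-orthogonal — tr(rho(e_A) rho(e_B)^-1) = 4 if A = B and 0 otherwise — and rho(e_A)^-1 = (e_A)^2 * rho(e_A) with (e_A)^2 = +1 or -1, so the coefficient of e_A in the preimage is (e_A)^2 * tr(M rho(e_A))/4.
Nonzero projections over blades of grade <= 2: e_{1}: (e_{1})^2 = +1, tr(M rho(e_{1})) = \frac{24}{5}, coefficient \frac{6}{5}; e_{24}: (e_{24})^2 = -1, tr(M rho(e_{24})) = 3, coefficient -\frac{3}{4}. Every other blade of grade <= 2 projects to 0.
Answer: \frac{6}{5} e_{1} - \frac{3}{4} e_{24}


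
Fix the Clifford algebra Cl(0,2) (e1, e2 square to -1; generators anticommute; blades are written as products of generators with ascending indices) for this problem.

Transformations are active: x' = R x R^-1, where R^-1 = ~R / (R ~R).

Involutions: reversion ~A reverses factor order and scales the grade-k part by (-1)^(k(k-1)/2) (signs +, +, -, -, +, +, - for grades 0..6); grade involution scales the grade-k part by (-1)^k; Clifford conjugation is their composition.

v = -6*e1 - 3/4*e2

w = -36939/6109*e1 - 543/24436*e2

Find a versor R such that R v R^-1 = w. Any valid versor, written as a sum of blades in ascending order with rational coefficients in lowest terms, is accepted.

Key observation: q(v) = q(w) = -585/16 (sandwiches preserve the norm), so R = v + w = -73593/6109*e1 - 9435/12218*e2 works whenever it is invertible — the component of v along it is kept and (v - w)/2 reverses, sending v to w.
Answer: -73593/6109*e1 - 9435/12218*e2


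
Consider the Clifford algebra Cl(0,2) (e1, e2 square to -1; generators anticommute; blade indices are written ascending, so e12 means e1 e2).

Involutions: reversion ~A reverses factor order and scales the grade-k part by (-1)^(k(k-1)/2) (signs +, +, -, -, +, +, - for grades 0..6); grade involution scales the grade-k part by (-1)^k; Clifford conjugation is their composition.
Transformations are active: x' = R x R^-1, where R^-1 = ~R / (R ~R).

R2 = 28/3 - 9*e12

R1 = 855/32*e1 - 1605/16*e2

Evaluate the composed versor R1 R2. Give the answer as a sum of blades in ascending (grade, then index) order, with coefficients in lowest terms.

Distribute over the terms of R1 (each basis-blade product reordered to ascending indices, repeated generators contracted through their squares):
(855/32*e1) R2 = 1995/8*e1 + 7695/32*e2
(-1605/16*e2) R2 = 14445/16*e1 - 3745/4*e2
Summing the partial products and collecting blades:
Answer: 18435/16*e1 - 22265/32*e2


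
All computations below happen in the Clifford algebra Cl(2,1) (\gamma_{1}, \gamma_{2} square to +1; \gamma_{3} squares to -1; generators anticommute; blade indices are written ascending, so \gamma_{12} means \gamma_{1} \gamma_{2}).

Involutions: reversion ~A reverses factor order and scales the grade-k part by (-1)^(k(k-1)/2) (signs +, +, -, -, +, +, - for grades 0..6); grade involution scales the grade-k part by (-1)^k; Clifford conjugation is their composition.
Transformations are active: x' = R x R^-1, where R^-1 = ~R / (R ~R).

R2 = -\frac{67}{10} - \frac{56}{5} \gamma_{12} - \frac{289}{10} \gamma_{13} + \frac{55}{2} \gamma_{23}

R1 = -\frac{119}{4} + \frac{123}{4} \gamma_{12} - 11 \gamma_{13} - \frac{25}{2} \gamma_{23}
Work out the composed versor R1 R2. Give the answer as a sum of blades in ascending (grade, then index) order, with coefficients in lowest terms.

Distribute over the terms of R1 (each basis-blade product reordered to ascending indices, repeated generators contracted through their squares):
(-\frac{119}{4}) R2 = \frac{7973}{40} + \frac{1666}{5} \gamma_{12} + \frac{34391}{40} \gamma_{13} - \frac{6545}{8} \gamma_{23}
(\frac{123}{4} \gamma_{12}) R2 = \frac{1722}{5} - \frac{8241}{40} \gamma_{12} + \frac{6765}{8} \gamma_{13} + \frac{35547}{40} \gamma_{23}
(-11 \gamma_{13}) R2 = \frac{3179}{10} - \frac{605}{2} \gamma_{12} + \frac{737}{10} \gamma_{13} + \frac{616}{5} \gamma_{23}
(-\frac{25}{2} \gamma_{23}) R2 = -\frac{1375}{4} - \frac{1445}{4} \gamma_{12} - 140 \gamma_{13} + \frac{335}{4} \gamma_{23}
Summing the partial products and collecting blades:
Answer: \frac{4143}{8} - \frac{21463}{40} \gamma_{12} + \frac{16391}{10} \gamma_{13} + \frac{555}{2} \gamma_{23}


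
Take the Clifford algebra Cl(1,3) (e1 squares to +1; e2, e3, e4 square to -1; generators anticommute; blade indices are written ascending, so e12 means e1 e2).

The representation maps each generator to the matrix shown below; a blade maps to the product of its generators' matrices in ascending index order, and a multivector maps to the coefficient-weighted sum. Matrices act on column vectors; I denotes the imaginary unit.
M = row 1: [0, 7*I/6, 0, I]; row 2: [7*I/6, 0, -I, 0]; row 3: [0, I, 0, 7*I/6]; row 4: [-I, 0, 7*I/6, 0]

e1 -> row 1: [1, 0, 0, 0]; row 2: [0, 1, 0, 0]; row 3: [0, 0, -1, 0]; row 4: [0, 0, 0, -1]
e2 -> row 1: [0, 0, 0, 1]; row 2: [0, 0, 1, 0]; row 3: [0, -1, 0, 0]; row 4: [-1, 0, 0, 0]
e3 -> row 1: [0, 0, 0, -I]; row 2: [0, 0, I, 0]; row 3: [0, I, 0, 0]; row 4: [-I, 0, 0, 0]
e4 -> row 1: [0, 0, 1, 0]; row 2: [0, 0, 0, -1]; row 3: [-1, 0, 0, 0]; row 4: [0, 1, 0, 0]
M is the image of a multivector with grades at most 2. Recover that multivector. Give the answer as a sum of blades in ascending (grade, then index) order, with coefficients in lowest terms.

Method: the blade images are trace-orthogonal — tr(rho(e_A) rho(e_B)^-1) = 4 if A = B and 0 otherwise — and rho(e_A)^-1 = (e_A)^2 * rho(e_A) with (e_A)^2 = +1 or -1, so the coefficient of e_A in the preimage is (e_A)^2 * tr(M rho(e_A))/4.
Nonzero projections over blades of grade <= 2: e13: (e13)^2 = +1, tr(M rho(e13)) = -4, coefficient -1; e34: (e34)^2 = -1, tr(M rho(e34)) = 14/3, coefficient -7/6. Every other blade of grade <= 2 projects to 0.
Answer: -e13 - 7/6*e34


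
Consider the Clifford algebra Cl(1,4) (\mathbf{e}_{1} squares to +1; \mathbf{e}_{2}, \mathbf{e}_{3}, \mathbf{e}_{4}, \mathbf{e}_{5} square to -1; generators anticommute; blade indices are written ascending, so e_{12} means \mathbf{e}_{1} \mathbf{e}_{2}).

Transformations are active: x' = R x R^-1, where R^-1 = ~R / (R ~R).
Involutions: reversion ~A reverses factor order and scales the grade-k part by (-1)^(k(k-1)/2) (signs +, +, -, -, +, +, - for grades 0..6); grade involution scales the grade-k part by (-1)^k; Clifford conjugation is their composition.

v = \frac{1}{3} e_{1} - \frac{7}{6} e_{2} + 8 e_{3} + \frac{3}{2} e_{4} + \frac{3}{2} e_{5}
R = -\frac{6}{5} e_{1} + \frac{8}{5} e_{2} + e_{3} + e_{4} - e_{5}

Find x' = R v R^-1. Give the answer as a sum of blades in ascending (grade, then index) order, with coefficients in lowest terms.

~R = -\frac{6}{5} e_{1} + \frac{8}{5} e_{2} + e_{3} + e_{4} - e_{5}, and R ~R = -\frac{103}{25}, so R^-1 = ~R / (-\frac{103}{25}).
R v = -\frac{98}{15} + \frac{13}{15} e_{12} - \frac{149}{15} e_{13} - \frac{32}{15} e_{14} - \frac{22}{15} e_{15} + \frac{419}{30} e_{23} + \frac{107}{30} e_{24} + \frac{37}{30} e_{25} - \frac{13}{2} e_{34} + \frac{19}{2} e_{35} + 3 e_{45}
Answer: -\frac{1279}{309} e_{1} + \frac{3857}{618} e_{2} - \frac{1492}{309} e_{3} + \frac{1033}{618} e_{4} - \frac{2887}{618} e_{5}


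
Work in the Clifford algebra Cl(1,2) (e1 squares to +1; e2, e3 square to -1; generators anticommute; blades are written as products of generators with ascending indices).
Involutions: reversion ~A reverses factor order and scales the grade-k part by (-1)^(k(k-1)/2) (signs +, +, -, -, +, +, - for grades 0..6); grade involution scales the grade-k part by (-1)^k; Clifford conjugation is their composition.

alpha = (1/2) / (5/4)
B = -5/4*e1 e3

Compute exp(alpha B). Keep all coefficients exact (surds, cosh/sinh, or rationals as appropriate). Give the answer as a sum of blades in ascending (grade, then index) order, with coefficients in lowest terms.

B^2 = (-5/4)^2*(e1 e3)^2 = 25/16*(+1) = 25/16 (a basis 2-blade squares to minus the product of its generators' squares).
B^2 = 25/16 — a positive square means the series sums to a boost: l = 5/4, alpha*l = 1/2, so exp(alpha B) = cosh(1/2) + (sinh(1/2)/(5/4))*B = cosh(1/2) + (4*sinh(1/2)/5)*B.
Answer: cosh(1/2) - sinh(1/2)*e1 e3


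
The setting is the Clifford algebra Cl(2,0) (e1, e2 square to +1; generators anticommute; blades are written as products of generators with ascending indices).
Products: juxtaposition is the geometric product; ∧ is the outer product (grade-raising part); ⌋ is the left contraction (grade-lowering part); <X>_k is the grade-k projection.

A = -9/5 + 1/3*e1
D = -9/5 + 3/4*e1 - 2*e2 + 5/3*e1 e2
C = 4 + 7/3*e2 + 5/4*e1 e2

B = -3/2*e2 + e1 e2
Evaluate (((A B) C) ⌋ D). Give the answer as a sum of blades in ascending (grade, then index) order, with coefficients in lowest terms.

step 1: 91/30*e2 - 23/10*e1 e2
step 2: 3583/360 - 1099/120*e1 + 182/15*e2 - 46/5*e1 e2
step 3: -80921/2400 - 18371/1440*e1 - 12661/360*e2 + 3583/216*e1 e2
Answer: -80921/2400 - 18371/1440*e1 - 12661/360*e2 + 3583/216*e1 e2


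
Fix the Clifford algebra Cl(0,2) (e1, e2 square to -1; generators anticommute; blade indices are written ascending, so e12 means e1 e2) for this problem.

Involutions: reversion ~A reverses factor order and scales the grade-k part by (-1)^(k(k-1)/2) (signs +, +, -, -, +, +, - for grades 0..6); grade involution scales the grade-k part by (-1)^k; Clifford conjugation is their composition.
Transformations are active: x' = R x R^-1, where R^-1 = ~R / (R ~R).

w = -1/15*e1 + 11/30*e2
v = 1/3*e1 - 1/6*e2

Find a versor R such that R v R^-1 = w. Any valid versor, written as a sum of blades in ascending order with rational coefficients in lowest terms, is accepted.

Key observation: q(v) = q(w) = -5/36 (sandwiches preserve the norm), so R = v + w = 4/15*e1 + 1/5*e2 works whenever it is invertible — the component of v along it is kept and (v - w)/2 reverses, sending v to w.
Answer: 4/15*e1 + 1/5*e2


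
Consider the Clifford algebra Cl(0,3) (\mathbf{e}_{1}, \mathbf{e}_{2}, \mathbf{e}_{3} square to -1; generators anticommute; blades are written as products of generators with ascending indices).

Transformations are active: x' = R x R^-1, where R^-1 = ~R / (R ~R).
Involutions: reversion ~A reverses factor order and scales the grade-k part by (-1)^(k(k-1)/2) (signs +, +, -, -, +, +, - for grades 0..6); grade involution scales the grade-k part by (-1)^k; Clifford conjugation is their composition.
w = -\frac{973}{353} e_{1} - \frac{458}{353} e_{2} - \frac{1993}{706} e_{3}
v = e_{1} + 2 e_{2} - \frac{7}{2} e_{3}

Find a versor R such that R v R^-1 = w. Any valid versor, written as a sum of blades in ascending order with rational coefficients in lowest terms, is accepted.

R = v + w = -\frac{620}{353} e_{1} + \frac{248}{353} e_{2} - \frac{2232}{353} e_{3} works: the equal norms (-\frac{69}{4}) guarantee its sandwich swaps v into w.
Answer: -\frac{620}{353} e_{1} + \frac{248}{353} e_{2} - \frac{2232}{353} e_{3}


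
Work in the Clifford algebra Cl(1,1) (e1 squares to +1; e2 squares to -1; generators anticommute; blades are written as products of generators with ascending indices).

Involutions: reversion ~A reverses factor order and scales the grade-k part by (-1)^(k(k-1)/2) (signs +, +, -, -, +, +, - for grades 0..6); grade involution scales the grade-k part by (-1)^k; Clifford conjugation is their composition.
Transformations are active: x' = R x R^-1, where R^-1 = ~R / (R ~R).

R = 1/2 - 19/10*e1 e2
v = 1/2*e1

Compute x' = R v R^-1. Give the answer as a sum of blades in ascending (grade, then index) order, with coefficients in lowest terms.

~R = 1/2 + 19/10*e1 e2, and R ~R = -84/25, so R^-1 = ~R / (-84/25).
R v = 1/4*e1 + 19/20*e2
Answer: -193/336*e1 - 95/336*e2


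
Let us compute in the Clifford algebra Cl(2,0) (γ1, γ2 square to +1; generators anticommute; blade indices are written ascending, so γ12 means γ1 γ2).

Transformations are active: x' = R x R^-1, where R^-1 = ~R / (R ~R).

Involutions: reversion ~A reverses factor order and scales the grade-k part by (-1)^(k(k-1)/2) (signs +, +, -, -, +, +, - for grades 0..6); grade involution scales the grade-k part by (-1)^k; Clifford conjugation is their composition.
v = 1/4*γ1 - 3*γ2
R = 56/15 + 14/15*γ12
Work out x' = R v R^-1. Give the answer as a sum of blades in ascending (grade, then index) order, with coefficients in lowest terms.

~R = 56/15 - 14/15*γ12, and R ~R = 3332/225, so R^-1 = ~R / (3332/225).
R v = -28/15*γ1 - 343/30*γ2
Answer: -81/68*γ1 - 47/17*γ2


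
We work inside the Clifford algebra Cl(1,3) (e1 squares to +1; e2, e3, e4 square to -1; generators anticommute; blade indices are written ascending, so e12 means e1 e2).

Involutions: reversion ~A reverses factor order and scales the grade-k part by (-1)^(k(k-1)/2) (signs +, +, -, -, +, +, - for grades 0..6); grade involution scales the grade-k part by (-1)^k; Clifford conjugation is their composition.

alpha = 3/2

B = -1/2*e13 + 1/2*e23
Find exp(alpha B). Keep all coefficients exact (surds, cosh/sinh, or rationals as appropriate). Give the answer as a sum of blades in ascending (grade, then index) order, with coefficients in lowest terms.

B^2 term by term: the squares give (-1/2)^2*(e13)^2 + (1/2)^2*(e23)^2 = 1/4*(+1) + 1/4*(-1) = 0 (each basis 2-blade squares to minus the product of its generators' squares); cross terms between blades sharing an index anticommute and cancel. So B^2 = 0.
B^2 = 0, so the series truncates immediately: exp(alpha B) = 1 + alpha B (parabolic case).
Answer: 1 - 3/4*e13 + 3/4*e23


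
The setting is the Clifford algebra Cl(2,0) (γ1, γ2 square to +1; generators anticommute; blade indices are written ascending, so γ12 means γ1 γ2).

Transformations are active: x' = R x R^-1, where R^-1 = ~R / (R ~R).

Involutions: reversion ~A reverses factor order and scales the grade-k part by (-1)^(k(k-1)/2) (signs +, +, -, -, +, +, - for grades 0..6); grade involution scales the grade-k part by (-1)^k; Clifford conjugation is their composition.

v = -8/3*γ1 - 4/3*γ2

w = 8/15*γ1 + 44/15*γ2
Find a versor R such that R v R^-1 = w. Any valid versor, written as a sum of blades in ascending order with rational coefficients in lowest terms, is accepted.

Here q(v) = q(w) = 80/9; the classical choice R = v + w = -32/15*γ1 + 8/5*γ2 then realises v -> w under the sandwich.
Answer: -32/15*γ1 + 8/5*γ2


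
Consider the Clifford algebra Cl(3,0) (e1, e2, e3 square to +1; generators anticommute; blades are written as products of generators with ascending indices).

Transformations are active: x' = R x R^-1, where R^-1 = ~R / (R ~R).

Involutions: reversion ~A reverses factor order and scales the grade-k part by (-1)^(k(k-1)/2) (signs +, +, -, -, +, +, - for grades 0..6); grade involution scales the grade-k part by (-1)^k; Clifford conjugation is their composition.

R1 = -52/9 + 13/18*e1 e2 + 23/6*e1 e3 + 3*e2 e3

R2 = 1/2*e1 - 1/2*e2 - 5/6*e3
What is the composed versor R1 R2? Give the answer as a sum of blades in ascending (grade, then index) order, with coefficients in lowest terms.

Distribute over the terms of R2 (each basis-blade product reordered to ascending indices, repeated generators contracted through their squares):
R1 (1/2*e1) = -26/9*e1 - 13/36*e2 - 23/12*e3 + 3/2*e1 e2 e3
R1 (-1/2*e2) = -13/36*e1 + 26/9*e2 + 3/2*e3 + 23/12*e1 e2 e3
R1 (-5/6*e3) = -115/36*e1 - 5/2*e2 + 130/27*e3 - 65/108*e1 e2 e3
Summing the partial products and collecting blades:
Answer: -58/9*e1 + 1/36*e2 + 475/108*e3 + 76/27*e1 e2 e3


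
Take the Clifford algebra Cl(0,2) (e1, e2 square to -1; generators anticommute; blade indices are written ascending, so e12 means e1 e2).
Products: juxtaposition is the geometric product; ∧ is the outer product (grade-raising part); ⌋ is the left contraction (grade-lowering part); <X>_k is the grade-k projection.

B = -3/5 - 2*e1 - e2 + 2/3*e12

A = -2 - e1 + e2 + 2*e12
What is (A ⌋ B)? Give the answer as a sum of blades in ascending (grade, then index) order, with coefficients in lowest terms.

step 1: -17/15 + 14/3*e1 + 8/3*e2 - 4/3*e12
Answer: -17/15 + 14/3*e1 + 8/3*e2 - 4/3*e12


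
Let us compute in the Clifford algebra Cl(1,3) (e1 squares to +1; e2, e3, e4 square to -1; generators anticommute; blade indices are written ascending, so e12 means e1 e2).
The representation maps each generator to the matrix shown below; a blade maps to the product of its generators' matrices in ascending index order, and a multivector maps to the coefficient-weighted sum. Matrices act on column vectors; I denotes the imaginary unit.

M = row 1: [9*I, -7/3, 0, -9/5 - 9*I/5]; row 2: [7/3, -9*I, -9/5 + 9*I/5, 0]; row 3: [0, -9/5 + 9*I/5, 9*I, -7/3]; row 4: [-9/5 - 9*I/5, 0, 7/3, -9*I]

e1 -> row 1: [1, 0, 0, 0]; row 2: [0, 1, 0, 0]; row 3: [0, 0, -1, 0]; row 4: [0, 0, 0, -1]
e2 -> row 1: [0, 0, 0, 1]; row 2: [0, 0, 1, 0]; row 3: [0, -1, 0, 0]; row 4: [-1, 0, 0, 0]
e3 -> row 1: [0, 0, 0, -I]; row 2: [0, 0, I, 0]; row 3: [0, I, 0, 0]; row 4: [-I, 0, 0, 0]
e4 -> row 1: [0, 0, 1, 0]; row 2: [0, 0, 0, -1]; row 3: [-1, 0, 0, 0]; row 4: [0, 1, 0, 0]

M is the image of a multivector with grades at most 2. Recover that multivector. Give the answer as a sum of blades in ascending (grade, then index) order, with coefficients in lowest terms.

Method: the blade images are trace-orthogonal — tr(rho(e_A) rho(e_B)^-1) = 4 if A = B and 0 otherwise — and rho(e_A)^-1 = (e_A)^2 * rho(e_A) with (e_A)^2 = +1 or -1, so the coefficient of e_A in the preimage is (e_A)^2 * tr(M rho(e_A))/4.
Nonzero projections over blades of grade <= 2: e3: (e3)^2 = -1, tr(M rho(e3)) = -36/5, coefficient 9/5; e12: (e12)^2 = +1, tr(M rho(e12)) = -36/5, coefficient -9/5; e23: (e23)^2 = -1, tr(M rho(e23)) = 36, coefficient -9; e24: (e24)^2 = -1, tr(M rho(e24)) = 28/3, coefficient -7/3. Every other blade of grade <= 2 projects to 0.
Answer: 9/5*e3 - 9/5*e12 - 9*e23 - 7/3*e24


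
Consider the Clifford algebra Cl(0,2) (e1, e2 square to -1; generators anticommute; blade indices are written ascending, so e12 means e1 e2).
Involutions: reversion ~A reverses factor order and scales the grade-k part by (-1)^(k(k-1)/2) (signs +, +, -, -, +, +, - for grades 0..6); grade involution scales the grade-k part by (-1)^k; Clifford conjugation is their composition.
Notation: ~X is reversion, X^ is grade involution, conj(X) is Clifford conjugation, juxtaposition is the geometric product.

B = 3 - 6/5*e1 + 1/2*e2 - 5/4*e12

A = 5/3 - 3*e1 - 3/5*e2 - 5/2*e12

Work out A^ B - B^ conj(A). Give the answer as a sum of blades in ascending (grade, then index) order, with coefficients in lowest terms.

first term: 207/40 + 15/2*e1 + 563/60*e2 - 2209/300*e12
second term: 193/40 + 21/2*e1 - 347/60*e2 + 2291/300*e12
Answer: 7/20 - 3*e1 + 91/6*e2 - 15*e12


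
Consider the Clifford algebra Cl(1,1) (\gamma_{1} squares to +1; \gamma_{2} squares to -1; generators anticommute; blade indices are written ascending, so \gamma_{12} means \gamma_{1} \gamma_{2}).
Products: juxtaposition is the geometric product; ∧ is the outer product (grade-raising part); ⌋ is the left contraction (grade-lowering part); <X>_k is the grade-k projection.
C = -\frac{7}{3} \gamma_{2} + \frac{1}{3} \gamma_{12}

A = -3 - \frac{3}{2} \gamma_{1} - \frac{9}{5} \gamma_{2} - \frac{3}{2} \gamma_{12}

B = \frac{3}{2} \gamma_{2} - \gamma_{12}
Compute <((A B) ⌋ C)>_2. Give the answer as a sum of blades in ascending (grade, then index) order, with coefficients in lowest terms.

step 1: \frac{21}{5} + \frac{81}{20} \gamma_{1} - 3 \gamma_{2} + \frac{3}{4} \gamma_{12}
step 2: -\frac{27}{4} - \gamma_{1} - \frac{169}{20} \gamma_{2} + \frac{7}{5} \gamma_{12}
step 3: \frac{7}{5} \gamma_{12}
Answer: \frac{7}{5} \gamma_{12}


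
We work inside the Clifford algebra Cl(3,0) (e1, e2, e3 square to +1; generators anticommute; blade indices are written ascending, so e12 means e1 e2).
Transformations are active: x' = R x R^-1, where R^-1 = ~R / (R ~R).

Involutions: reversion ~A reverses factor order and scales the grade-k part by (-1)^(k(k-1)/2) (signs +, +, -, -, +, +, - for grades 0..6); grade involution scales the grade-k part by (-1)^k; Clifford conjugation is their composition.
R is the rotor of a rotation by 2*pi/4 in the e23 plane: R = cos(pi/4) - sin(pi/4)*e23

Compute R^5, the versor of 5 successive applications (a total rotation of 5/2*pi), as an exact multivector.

The rotor phase is half the rotation angle and phases add under composition, so 5 steps in the e23 plane accumulate phase 5*(pi/4) = 5*pi/4: R^5 = cos(5*pi/4) - sin(5*pi/4)*e23.
cos(5*pi/4) = -sqrt(2)/2 and sin(5*pi/4) = -sqrt(2)/2, so R^5 = -sqrt(2)/2 + sqrt(2)/2*e23. The net rotation is 1/2*pi (after discarding 1 full turn, each of which contributes a factor -1 to the rotor); the rotor keeps the half-angle phase exactly.
Answer: -sqrt(2)/2 + sqrt(2)/2*e23


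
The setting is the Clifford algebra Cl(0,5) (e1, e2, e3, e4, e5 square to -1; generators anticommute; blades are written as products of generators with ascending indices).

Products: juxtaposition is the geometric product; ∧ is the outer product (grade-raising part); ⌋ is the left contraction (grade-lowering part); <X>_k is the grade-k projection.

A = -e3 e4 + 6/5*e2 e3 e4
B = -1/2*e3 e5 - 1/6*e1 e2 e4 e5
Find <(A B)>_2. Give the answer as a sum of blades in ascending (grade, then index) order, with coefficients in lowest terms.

step 1: 1/2*e4 e5 + 1/5*e1 e3 e5 - 3/5*e2 e4 e5 - 1/6*e1 e2 e3 e5
step 2: 1/2*e4 e5
Answer: 1/2*e4 e5


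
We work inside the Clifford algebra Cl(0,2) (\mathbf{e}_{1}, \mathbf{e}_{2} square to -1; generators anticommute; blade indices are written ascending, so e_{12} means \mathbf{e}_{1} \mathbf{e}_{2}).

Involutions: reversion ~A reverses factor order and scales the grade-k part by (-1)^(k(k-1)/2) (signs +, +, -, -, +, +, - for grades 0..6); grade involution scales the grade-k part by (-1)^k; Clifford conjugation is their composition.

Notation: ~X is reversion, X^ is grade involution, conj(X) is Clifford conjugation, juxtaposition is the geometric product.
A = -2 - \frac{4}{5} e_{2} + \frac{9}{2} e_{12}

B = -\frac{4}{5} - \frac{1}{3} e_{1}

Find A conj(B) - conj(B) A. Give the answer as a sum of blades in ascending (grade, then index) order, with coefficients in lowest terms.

first term: \frac{8}{5} - \frac{2}{3} e_{1} + \frac{107}{50} e_{2} - \frac{10}{3} e_{12}
second term: \frac{8}{5} - \frac{2}{3} e_{1} - \frac{43}{50} e_{2} - \frac{58}{15} e_{12}
Answer: 3 e_{2} + \frac{8}{15} e_{12}


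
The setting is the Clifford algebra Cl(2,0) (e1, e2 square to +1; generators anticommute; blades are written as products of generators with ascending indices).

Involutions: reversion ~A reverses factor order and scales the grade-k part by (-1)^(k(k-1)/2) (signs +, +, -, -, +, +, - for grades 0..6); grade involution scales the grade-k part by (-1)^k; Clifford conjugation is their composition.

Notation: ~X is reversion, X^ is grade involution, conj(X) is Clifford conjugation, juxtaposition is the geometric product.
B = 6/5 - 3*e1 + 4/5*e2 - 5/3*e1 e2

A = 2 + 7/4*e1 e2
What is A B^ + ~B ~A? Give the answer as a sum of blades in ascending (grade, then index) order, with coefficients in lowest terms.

first term: 319/60 + 23/5*e1 - 137/20*e2 - 37/30*e1 e2
second term: 319/60 - 23/5*e1 + 137/20*e2 + 37/30*e1 e2
Answer: 319/30


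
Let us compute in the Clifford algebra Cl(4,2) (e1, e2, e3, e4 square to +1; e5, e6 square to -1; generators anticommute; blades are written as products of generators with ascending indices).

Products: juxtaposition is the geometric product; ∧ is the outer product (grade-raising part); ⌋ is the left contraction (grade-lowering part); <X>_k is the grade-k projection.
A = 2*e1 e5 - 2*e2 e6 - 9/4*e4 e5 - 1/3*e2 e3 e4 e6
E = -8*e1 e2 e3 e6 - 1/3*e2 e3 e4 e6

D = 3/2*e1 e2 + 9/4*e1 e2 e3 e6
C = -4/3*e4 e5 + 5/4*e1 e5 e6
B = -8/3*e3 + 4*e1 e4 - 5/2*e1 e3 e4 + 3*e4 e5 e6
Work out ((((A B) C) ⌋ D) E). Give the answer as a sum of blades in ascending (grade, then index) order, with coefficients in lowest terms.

step 1: -27/4*e6 + 9*e1 e5 + 8*e4 e5 - 5/6*e1 e2 e6 - 7/24*e1 e3 e5 + 6*e1 e4 e6 + e2 e3 e5 - 16/3*e2 e3 e6 + 6*e2 e4 e5 + 8/9*e2 e4 e6 + 11*e3 e4 e5 + 4/3*e1 e2 e3 e6 + 8*e1 e2 e4 e6 + 5*e1 e2 e3 e4 e6
step 2: -32/3 - 8*e2 - 44/3*e3 + 45/4*e6 - 12*e1 e4 + 135/16*e1 e5 - 25/24*e2 e5 + 35/96*e3 e6 + 15/2*e4 e5 + 7/18*e1 e3 e4 - 10*e1 e4 e6 - 8*e1 e5 e6 - 4/3*e2 e3 e4 - 5/3*e2 e3 e5 - 10*e2 e4 e5 - 32/27*e2 e5 e6 + 9*e4 e5 e6 + 20/3*e1 e2 e3 e5 + 5/4*e1 e2 e3 e6 - 10/9*e1 e2 e4 e5 + 15/2*e1 e2 e4 e6 - 32/3*e1 e2 e5 e6 + 55/4*e1 e3 e4 e6 + 25/4*e2 e3 e4 e5 - 20/3*e1 e2 e3 e5 e6 + 10/9*e1 e2 e4 e5 e6 + 64/9*e2 e3 e4 e5 e6 - 16/9*e1 e2 e3 e4 e5 e6
step 3: -45/16 + 12*e1 - 1943/128*e1 e2 + 405/16*e1 e2 e3 - 33*e1 e2 e6 + 18*e1 e3 e6 - 24*e1 e2 e3 e6
step 4: -192 - 144*e2 - 264*e3 + 405/2*e6 - 8*e1 e4 - 1943/16*e3 e6 + 6*e1 e2 e4 + 11*e1 e3 e4 + 135/16*e1 e4 e6 - 96*e2 e3 e6 + 45/2*e1 e2 e3 e6 + 1943/384*e1 e3 e4 e6 + 15/16*e2 e3 e4 e6 - 4*e1 e2 e3 e4 e6
Answer: -192 - 144*e2 - 264*e3 + 405/2*e6 - 8*e1 e4 - 1943/16*e3 e6 + 6*e1 e2 e4 + 11*e1 e3 e4 + 135/16*e1 e4 e6 - 96*e2 e3 e6 + 45/2*e1 e2 e3 e6 + 1943/384*e1 e3 e4 e6 + 15/16*e2 e3 e4 e6 - 4*e1 e2 e3 e4 e6


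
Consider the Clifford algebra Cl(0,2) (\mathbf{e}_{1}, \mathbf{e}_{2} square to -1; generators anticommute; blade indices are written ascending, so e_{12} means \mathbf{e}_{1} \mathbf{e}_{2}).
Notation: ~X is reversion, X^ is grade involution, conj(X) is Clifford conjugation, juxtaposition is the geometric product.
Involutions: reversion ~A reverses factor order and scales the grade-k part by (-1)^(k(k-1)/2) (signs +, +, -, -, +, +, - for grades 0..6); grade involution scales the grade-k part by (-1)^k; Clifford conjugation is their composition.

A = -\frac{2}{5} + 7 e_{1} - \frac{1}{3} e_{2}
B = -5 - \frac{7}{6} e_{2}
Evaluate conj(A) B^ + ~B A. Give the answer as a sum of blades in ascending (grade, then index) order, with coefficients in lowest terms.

first term: \frac{29}{18} + 35 e_{1} - \frac{32}{15} e_{2} - \frac{49}{6} e_{12}
second term: \frac{29}{18} - 35 e_{1} + \frac{32}{15} e_{2} + \frac{49}{6} e_{12}
Answer: \frac{29}{9}


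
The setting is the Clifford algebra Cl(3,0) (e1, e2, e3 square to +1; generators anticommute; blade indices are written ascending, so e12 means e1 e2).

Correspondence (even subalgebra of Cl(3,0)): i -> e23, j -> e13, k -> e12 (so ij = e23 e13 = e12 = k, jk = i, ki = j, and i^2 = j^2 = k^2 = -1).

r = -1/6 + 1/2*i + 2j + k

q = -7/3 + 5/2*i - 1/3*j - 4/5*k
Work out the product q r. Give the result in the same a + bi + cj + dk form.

In blades: q = -7/3 - 4/5*e12 - 1/3*e13 + 5/2*e23, r = -1/6 + e12 + 2*e13 + 1/2*e23.
Distribute q over r term by term (generator squares from the signature, products reordered to ascending indices): (-7/3)*r = 7/18 - 7/3*e12 - 14/3*e13 - 7/6*e23; (-4/5*e12)*r = 4/5 + 2/15*e12 - 2/5*e13 + 8/5*e23; (-1/3*e13)*r = 2/3 + 1/6*e12 + 1/18*e13 - 1/3*e23; (5/2*e23)*r = -5/4 + 5*e12 - 5/2*e13 - 5/12*e23.
Sum: 109/180 + 89/30*e12 - 338/45*e13 - 19/60*e23; translating back through the correspondence:
Answer: 109/180 - 19/60*i - 338/45*j + 89/30*k


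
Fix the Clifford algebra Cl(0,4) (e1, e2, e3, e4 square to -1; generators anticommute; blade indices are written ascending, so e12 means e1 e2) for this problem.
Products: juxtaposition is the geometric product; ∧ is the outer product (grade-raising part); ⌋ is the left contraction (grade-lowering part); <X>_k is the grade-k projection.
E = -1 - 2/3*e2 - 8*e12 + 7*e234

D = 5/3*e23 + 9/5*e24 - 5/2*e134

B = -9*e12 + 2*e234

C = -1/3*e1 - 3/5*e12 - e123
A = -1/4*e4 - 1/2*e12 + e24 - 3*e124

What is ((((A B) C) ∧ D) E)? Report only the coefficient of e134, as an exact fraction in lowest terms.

step 1: -9/2 + 2*e3 - 27*e4 - 6*e13 - 9*e14 + 1/2*e23 + 9/4*e124 + e134
step 2: 2*e1 + 6*e2 + 2*e3 + 87/20*e4 + 47/10*e12 + 11/30*e13 - 9*e14 - 18/5*e23 - 73/20*e24 - 23/12*e34 + 47/15*e123 + 81/5*e124 + 48/5*e234 - 27*e1234
step 3: 10/3*e123 + 18/5*e124 + 73/20*e234 - 33/50*e1234
step 4: 511/20 - 231/50*e1 + 80/3*e3 + 144/5*e4 + 1034/45*e13 - 386/15*e14 - 427/150*e34 - 10/3*e123 - 18/5*e124 - 741/25*e134 - 73/20*e234 + 33/50*e1234
Answer: -741/25


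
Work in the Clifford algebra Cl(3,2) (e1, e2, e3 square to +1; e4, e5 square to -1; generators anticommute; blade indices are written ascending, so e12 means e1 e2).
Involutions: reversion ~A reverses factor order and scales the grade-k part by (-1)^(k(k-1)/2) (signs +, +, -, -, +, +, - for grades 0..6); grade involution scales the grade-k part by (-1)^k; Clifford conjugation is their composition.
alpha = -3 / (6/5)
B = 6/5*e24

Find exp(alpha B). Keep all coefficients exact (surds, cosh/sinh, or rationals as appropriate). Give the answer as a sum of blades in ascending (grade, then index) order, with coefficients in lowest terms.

B^2 = (6/5)^2*(e24)^2 = 36/25*(+1) = 36/25 (a basis 2-blade squares to minus the product of its generators' squares).
B^2 = 36/25 — since the square is positive, the closed form is hyperbolic: l = 6/5, alpha*l = -3, so exp(alpha B) = cosh(-3) + (sinh(-3)/(6/5))*B = cosh(3) + (-5*sinh(3)/6)*B.
Answer: cosh(3) - sinh(3)*e24


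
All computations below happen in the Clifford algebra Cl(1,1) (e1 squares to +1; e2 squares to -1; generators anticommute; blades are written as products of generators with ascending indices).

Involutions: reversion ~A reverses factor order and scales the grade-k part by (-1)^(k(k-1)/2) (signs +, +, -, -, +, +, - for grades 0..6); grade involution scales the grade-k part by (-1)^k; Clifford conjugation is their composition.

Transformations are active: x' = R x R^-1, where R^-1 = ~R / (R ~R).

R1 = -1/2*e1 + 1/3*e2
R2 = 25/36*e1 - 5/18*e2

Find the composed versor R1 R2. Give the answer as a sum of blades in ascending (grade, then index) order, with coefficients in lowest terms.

Distribute over the terms of R1 (each basis-blade product reordered to ascending indices, repeated generators contracted through their squares):
(-1/2*e1) R2 = -25/72 + 5/36*e1 e2
(1/3*e2) R2 = 5/54 - 25/108*e1 e2
Summing the partial products and collecting blades:
Answer: -55/216 - 5/54*e1 e2


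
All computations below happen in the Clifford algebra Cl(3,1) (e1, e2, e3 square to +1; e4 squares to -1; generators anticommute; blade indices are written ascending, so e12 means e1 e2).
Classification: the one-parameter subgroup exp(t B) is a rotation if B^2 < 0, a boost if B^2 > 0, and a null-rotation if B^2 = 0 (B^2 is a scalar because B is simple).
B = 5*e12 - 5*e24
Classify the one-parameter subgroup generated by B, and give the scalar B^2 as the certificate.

B^2 term by term: the squares give (5)^2*(e12)^2 + (-5)^2*(e24)^2 = 25*(-1) + 25*(+1) = 0 (each basis 2-blade squares to minus the product of its generators' squares); cross terms between blades sharing an index anticommute and cancel. So B^2 = 0.
Answer: null-rotation, certificate B^2 = 0. No conjugation can change B^2 = 0; the sign gives the class.


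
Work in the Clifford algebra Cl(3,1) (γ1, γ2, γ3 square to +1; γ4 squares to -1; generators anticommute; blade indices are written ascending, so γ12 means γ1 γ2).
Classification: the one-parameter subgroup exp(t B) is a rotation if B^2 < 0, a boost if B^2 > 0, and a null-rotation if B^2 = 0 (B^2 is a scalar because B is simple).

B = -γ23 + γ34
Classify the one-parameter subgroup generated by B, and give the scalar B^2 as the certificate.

B^2 term by term: the squares give (-1)^2*(γ23)^2 + (1)^2*(γ34)^2 = 1*(-1) + 1*(+1) = 0 (each basis 2-blade squares to minus the product of its generators' squares); cross terms between blades sharing an index anticommute and cancel. So B^2 = 0.
Answer: null-rotation, certificate B^2 = 0. The invariant at work: B^2 = 0 is unchanged by conjugation, hence its sign classifies the subgroup whatever basis B is written in.


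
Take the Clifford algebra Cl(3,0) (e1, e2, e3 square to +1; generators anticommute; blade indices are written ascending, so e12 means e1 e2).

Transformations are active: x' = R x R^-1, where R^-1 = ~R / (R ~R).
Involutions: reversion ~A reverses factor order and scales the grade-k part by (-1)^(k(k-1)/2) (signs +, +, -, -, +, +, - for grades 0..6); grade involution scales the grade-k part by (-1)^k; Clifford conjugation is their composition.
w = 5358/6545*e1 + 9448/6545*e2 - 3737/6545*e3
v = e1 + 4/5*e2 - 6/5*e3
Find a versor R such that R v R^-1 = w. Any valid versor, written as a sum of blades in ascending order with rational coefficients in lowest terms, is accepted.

Since q(v) = q(w) = 77/25, the sum R = v + w = 11903/6545*e1 + 14684/6545*e2 - 11591/6545*e3 does the job whenever invertible.
Answer: 11903/6545*e1 + 14684/6545*e2 - 11591/6545*e3


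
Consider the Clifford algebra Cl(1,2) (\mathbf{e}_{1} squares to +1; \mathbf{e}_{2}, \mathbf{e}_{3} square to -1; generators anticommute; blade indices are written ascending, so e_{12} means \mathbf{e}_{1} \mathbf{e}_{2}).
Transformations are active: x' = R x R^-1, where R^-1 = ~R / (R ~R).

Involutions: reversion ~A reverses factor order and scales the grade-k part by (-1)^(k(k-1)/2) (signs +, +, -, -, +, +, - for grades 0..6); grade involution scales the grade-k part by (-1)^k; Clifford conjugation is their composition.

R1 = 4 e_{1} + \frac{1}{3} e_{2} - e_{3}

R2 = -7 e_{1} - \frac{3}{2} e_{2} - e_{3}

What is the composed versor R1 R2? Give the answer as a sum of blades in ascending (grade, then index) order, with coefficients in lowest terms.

Distribute over the terms of R1 (each basis-blade product reordered to ascending indices, repeated generators contracted through their squares):
(4 e_{1}) R2 = -28 - 6 e_{12} - 4 e_{13}
(\frac{1}{3} e_{2}) R2 = \frac{1}{2} + \frac{7}{3} e_{12} - \frac{1}{3} e_{23}
(-e_{3}) R2 = -1 - 7 e_{13} - \frac{3}{2} e_{23}
Summing the partial products and collecting blades:
Answer: -\frac{57}{2} - \frac{11}{3} e_{12} - 11 e_{13} - \frac{11}{6} e_{23}


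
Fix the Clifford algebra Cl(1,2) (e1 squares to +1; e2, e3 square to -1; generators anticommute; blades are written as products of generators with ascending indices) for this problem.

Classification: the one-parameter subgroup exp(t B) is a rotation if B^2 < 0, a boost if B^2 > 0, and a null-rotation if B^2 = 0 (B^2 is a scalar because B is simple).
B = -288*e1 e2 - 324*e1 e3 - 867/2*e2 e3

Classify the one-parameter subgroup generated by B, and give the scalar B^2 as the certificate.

B^2 term by term: the squares give (-288)^2*(e1 e2)^2 + (-324)^2*(e1 e3)^2 + (-867/2)^2*(e2 e3)^2 = 82944*(+1) + 104976*(+1) + 751689/4*(-1) = -9/4 (each basis 2-blade squares to minus the product of its generators' squares); cross terms between blades sharing an index anticommute and cancel. So B^2 = -9/4.
Answer: rotation, certificate B^2 = -9/4. Note: conjugating B changes its blade decomposition but never the scalar B^2 = -9/4, whose sign settles the classification.


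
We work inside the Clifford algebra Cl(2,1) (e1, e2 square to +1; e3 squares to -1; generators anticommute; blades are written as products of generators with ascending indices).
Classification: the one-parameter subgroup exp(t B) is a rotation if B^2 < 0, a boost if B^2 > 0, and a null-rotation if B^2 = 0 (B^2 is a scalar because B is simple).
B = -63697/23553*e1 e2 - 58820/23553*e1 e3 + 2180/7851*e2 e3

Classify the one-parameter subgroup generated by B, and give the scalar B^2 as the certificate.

B^2 term by term: the squares give (-63697/23553)^2*(e1 e2)^2 + (-58820/23553)^2*(e1 e3)^2 + (2180/7851)^2*(e2 e3)^2 = 4057307809/554743809*(-1) + 3459792400/554743809*(+1) + 4752400/61638201*(+1) = -1 (each basis 2-blade squares to minus the product of its generators' squares); cross terms between blades sharing an index anticommute and cancel. So B^2 = -1.
Answer: rotation, certificate B^2 = -1. B^2 = -1 is basis-independent, so its sign is the whole story.
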